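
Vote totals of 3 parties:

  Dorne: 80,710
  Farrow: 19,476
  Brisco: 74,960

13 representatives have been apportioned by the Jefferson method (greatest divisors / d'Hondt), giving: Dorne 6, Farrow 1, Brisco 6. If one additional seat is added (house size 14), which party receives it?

Priority for the next seat is population ÷ (current seats + 1).
Priorities: Dorne 11530.000, Farrow 9738.000, Brisco 10708.571.
Highest priority: Dorne.

Dorne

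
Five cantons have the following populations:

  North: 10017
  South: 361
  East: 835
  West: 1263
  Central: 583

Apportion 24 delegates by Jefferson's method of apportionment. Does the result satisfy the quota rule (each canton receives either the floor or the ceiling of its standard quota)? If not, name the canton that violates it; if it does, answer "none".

North

Standard quotas: North 18.409, South 0.663, East 1.535, West 2.321, Central 1.071.
Jefferson allocation: North 20, South 0, East 1, West 2, Central 1.
North has quota 18.409 (lower 18, upper 19) but receives 20 — outside the quota interval.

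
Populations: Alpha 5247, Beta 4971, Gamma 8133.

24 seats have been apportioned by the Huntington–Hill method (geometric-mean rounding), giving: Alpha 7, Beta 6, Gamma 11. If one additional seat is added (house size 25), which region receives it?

Priority for the next seat is population ÷ (√(s·(s+1))).
Priorities: Alpha 701.160, Beta 767.042, Gamma 707.887.
Highest priority: Beta.

Beta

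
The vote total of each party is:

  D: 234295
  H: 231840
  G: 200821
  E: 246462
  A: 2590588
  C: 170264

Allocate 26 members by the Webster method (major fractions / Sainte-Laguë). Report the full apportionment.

Standard divisor 3674270/26 ≈ 141318.077; standard quotas: D 1.658, H 1.641, G 1.421, E 1.744, A 18.332, C 1.205.
Rounding to the nearest integer gives D 2, H 2, G 1, E 2, A 18, C 1 — total 26, matching the house size, so no adjustment is needed.

D=2, H=2, G=1, E=2, A=18, C=1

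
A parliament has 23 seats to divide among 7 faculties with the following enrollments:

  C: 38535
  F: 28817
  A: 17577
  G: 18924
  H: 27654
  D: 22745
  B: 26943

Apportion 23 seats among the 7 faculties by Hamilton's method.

The standard divisor is 181195/23 ≈ 7878.043.
Standard quotas: C 4.8914, F 3.6579, A 2.2311, G 2.4021, H 3.5103, D 2.8871, B 3.4200.
Lower quotas: C 4, F 3, A 2, G 2, H 3, D 2, B 3 (sum 19, leaving 4 seats).
Remainders in descending order: C 0.8914, D 0.8871, F 0.6579, H 0.5103, B 0.4200, G 0.4021, A 0.2311.
Largest remainders: C, D, F, H receive the extra seats.

C 5; F 4; A 2; G 2; H 4; D 3; B 3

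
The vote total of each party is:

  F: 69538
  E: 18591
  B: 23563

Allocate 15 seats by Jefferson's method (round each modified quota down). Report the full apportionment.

F: 10, E: 2, B: 3

Standard divisor 111692/15 ≈ 7446.133; standard quotas: F 9.339, E 2.497, B 3.164.
Rounding down gives 9, 2, 3 = 14 seats, so the divisor must be adjusted.
With modified divisor 6600: modified quotas F 10.536, E 2.817, B 3.570.
Rounding down: F 10, E 2, B 3 (total 15).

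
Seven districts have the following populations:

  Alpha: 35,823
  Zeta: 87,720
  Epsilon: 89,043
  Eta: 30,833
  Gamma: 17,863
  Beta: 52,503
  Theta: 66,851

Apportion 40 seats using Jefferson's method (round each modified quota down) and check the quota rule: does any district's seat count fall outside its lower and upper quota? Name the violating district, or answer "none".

none

Standard quotas: Alpha 3.765, Zeta 9.218, Epsilon 9.357, Eta 3.240, Gamma 1.877, Beta 5.517, Theta 7.025.
Jefferson allocation: Alpha 4, Zeta 9, Epsilon 10, Eta 3, Gamma 2, Beta 5, Theta 7.
Every allocation lies between the lower and upper quota.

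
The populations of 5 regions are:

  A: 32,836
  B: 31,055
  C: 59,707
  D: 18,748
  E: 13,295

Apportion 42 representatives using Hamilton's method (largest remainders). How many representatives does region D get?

5

Total 155641; standard divisor 155641/42 ≈ 3705.738.
Standard quotas: A 8.8609, B 8.3802, C 16.1120, D 5.0592, E 3.5877.
Lower quotas: A 8, B 8, C 16, D 5, E 3 (sum 40, leaving 2 seats).
Remainders in descending order: A 0.8609, E 0.5877, B 0.3802, C 0.1120, D 0.0592.
The surplus seats go to A, E.
D receives 5.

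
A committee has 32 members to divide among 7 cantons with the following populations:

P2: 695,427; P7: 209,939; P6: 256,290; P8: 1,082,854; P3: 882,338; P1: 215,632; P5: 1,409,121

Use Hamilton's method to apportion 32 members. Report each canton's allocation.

P2 5, P7 1, P6 2, P8 7, P3 6, P1 1, P5 10

Standard divisor: 4751601 ÷ 32 ≈ 148487.531.
Standard quotas: P2 4.6834, P7 1.4138, P6 1.7260, P8 7.2926, P3 5.9422, P1 1.4522, P5 9.4898.
Lower quotas: P2 4, P7 1, P6 1, P8 7, P3 5, P1 1, P5 9 (sum 28, leaving 4 seats).
Remainders in descending order: P3 0.9422, P6 0.7260, P2 0.6834, P5 0.4898, P1 0.4522, P7 0.4138, P8 0.2926.
The surplus seats go to P3, P6, P2, P5.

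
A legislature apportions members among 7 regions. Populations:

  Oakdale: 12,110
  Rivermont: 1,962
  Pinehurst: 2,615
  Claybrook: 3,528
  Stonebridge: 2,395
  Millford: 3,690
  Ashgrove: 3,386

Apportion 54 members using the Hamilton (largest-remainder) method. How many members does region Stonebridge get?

4

Total 29686; standard divisor 29686/54 ≈ 549.741.
Standard quotas: Oakdale 22.0286, Rivermont 3.5690, Pinehurst 4.7568, Claybrook 6.4176, Stonebridge 4.3566, Millford 6.7123, Ashgrove 6.1593.
Lower quotas: Oakdale 22, Rivermont 3, Pinehurst 4, Claybrook 6, Stonebridge 4, Millford 6, Ashgrove 6 (sum 51, leaving 3 seats).
Remainders in descending order: Pinehurst 0.7568, Millford 0.7123, Rivermont 0.5690, Claybrook 0.4176, Stonebridge 0.3566, Ashgrove 0.1593, Oakdale 0.0286.
Largest remainders: Pinehurst, Millford, Rivermont receive the extra seats.
Stonebridge receives 4.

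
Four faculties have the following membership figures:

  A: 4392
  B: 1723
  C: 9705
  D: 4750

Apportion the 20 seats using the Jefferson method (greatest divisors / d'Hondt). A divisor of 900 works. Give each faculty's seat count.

A=4, B=1, C=10, D=5

With modified divisor 900: modified quotas A 4.880, B 1.914, C 10.783, D 5.278.
Rounding down: A 4, B 1, C 10, D 5 (total 20).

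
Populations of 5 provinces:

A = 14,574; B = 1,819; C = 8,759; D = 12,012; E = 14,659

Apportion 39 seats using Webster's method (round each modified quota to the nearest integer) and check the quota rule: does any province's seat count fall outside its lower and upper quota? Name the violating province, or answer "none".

Standard quotas: A 10.968, B 1.369, C 6.592, D 9.040, E 11.032.
Webster allocation: A 11, B 1, C 7, D 9, E 11.
Every allocation lies between the lower and upper quota.

none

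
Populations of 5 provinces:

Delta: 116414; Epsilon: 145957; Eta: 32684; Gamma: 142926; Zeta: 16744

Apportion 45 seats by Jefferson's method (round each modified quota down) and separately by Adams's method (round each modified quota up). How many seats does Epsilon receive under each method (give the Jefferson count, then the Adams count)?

15 and 14

Jefferson: Delta 12, Epsilon 15, Eta 3, Gamma 14, Zeta 1.
Adams: Delta 11, Epsilon 14, Eta 4, Gamma 14, Zeta 2.
Epsilon gets 15 under Jefferson and 14 under Adams.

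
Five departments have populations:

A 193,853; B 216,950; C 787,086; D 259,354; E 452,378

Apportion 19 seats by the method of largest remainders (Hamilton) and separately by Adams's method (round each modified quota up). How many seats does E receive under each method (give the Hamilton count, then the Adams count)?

4 and 5

Hamilton: A 2, B 2, C 8, D 3, E 4.
Adams: A 2, B 2, C 7, D 3, E 5.
E gets 4 under Hamilton and 5 under Adams.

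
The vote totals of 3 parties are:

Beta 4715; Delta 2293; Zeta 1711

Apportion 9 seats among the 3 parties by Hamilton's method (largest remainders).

The standard divisor is 8719/9 ≈ 968.778.
Standard quotas: Beta 4.867, Delta 2.367, Zeta 1.766.
Lower quotas: Beta 4, Delta 2, Zeta 1 (sum 7, leaving 2 seats).
Remainders in descending order: Beta 0.867, Zeta 0.766, Delta 0.367.
Largest remainders: Beta, Zeta receive the extra seats.

Beta 5, Delta 2, Zeta 2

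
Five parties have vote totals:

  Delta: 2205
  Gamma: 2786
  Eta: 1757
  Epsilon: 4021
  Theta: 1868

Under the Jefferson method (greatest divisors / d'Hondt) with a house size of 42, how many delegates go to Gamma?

9

Standard divisor 12637/42 ≈ 300.881; standard quotas: Delta 7.328, Gamma 9.259, Eta 5.840, Epsilon 13.364, Theta 6.208.
Rounding down gives 7, 9, 5, 13, 6 = 40 seats, so the divisor must be adjusted.
With modified divisor 280: modified quotas Delta 7.875, Gamma 9.950, Eta 6.275, Epsilon 14.361, Theta 6.671.
Rounding down: Delta 7, Gamma 9, Eta 6, Epsilon 14, Theta 6 (total 42).
Gamma receives 9.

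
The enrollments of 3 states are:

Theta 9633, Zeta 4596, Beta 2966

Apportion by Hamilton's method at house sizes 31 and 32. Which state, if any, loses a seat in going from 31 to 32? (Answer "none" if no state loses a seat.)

At 31 seats: Theta 18, Zeta 8, Beta 5.
At 32 seats: Theta 18, Zeta 9, Beta 5.
No state's allocation decreased.

none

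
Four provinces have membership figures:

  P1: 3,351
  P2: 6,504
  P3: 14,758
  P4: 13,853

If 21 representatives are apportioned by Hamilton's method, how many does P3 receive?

Standard divisor: 38466 ÷ 21 ≈ 1831.714.
Standard quotas: P1 1.8294, P2 3.5508, P3 8.0569, P4 7.5629.
Lower quotas: P1 1, P2 3, P3 8, P4 7 (sum 19, leaving 2 seats).
Remainders in descending order: P1 0.8294, P4 0.5629, P2 0.5508, P3 0.0569.
Largest remainders: P1, P4 receive the extra seats.
P3 receives 8.

8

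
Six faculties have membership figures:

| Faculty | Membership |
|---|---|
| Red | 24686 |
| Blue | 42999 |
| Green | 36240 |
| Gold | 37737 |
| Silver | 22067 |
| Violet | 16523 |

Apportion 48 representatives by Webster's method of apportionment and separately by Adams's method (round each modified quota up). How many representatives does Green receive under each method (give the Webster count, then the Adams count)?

10 and 9

Webster: Red 7, Blue 11, Green 10, Gold 10, Silver 6, Violet 4.
Adams: Red 7, Blue 11, Green 9, Gold 10, Silver 6, Violet 5.
Green gets 10 under Webster and 9 under Adams.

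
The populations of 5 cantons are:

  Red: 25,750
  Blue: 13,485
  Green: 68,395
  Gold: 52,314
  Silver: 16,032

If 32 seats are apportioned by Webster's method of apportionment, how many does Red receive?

5

Standard divisor 175976/32 ≈ 5499.25; standard quotas: Red 4.682, Blue 2.452, Green 12.437, Gold 9.513, Silver 2.915.
Rounding to the nearest integer gives Red 5, Blue 2, Green 12, Gold 10, Silver 3 — total 32, matching the house size, so no adjustment is needed.
Red receives 5.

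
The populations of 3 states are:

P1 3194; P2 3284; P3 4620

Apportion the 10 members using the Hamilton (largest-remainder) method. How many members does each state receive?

Total 11098; standard divisor 11098/10 ≈ 1109.8.
Standard quotas: P1 2.878, P2 2.959, P3 4.163.
Lower quotas: P1 2, P2 2, P3 4 (sum 8, leaving 2 seats).
Remainders in descending order: P2 0.959, P1 0.878, P3 0.163.
Largest remainders: P2, P1 receive the extra seats.

P1: 3, P2: 3, P3: 4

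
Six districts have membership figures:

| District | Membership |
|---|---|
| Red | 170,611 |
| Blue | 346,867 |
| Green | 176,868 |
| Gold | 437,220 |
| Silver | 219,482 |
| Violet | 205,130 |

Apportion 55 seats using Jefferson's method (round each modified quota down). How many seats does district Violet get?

Standard divisor 1556178/55 ≈ 28294.145; standard quotas: Red 6.030, Blue 12.259, Green 6.251, Gold 15.453, Silver 7.757, Violet 7.250.
Rounding down gives 6, 12, 6, 15, 7, 7 = 53 seats, so the divisor must be adjusted.
With modified divisor 27000: modified quotas Red 6.319, Blue 12.847, Green 6.551, Gold 16.193, Silver 8.129, Violet 7.597.
Rounding down: Red 6, Blue 12, Green 6, Gold 16, Silver 8, Violet 7 (total 55).
Violet receives 7.

7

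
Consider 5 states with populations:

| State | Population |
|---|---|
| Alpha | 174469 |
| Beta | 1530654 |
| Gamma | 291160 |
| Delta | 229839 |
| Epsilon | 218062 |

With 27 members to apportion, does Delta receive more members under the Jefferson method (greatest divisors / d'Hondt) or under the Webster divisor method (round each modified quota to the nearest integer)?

Jefferson: Alpha 2, Beta 18, Gamma 3, Delta 2, Epsilon 2.
Webster: Alpha 2, Beta 17, Gamma 3, Delta 3, Epsilon 2.
Delta gets 2 under Jefferson and 3 under Webster.

Webster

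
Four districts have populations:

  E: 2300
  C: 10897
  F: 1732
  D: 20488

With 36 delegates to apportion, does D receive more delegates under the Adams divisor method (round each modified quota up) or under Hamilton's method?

Hamilton

Adams: E 3, C 11, F 2, D 20.
Hamilton: E 2, C 11, F 2, D 21.
D gets 20 under Adams and 21 under Hamilton.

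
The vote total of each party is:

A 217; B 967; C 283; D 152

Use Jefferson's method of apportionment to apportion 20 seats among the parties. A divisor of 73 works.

A 2; B 13; C 3; D 2

With modified divisor 73: modified quotas A 2.973, B 13.247, C 3.877, D 2.082.
Rounding down: A 2, B 13, C 3, D 2 (total 20).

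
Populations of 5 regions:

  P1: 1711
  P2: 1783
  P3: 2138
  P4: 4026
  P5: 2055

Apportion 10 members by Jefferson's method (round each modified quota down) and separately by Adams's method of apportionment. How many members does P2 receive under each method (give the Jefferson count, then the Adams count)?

1 and 2

Jefferson: P1 1, P2 1, P3 2, P4 4, P5 2.
Adams: P1 1, P2 2, P3 2, P4 3, P5 2.
P2 gets 1 under Jefferson and 2 under Adams.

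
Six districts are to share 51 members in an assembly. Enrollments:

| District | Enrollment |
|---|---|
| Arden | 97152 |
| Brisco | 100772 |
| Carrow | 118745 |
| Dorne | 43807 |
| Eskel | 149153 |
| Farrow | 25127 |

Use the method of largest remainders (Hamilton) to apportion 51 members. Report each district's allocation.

Total 534756; standard divisor 534756/51 ≈ 10485.412.
Standard quotas: Arden 9.2654, Brisco 9.6107, Carrow 11.3248, Dorne 4.1779, Eskel 14.2248, Farrow 2.3964.
Lower quotas: Arden 9, Brisco 9, Carrow 11, Dorne 4, Eskel 14, Farrow 2 (sum 49, leaving 2 seats).
Remainders in descending order: Brisco 0.6107, Farrow 0.3964, Carrow 0.3248, Arden 0.2654, Eskel 0.2248, Dorne 0.1779.
Largest remainders: Brisco, Farrow receive the extra seats.

Arden=9; Brisco=10; Carrow=11; Dorne=4; Eskel=14; Farrow=3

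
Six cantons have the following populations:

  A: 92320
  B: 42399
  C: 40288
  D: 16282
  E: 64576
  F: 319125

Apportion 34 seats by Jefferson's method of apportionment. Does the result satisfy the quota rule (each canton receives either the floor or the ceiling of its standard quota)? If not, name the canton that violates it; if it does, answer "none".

Standard quotas: A 5.459, B 2.507, C 2.382, D 0.963, E 3.818, F 18.870.
Jefferson allocation: A 5, B 2, C 2, D 1, E 4, F 20.
F has quota 18.870 (lower 18, upper 19) but receives 20 — outside the quota interval.

F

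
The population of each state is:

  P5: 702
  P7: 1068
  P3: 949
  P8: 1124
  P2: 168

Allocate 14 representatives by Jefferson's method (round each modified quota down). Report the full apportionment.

P5 2, P7 4, P3 4, P8 4, P2 0

Standard divisor 4011/14 ≈ 286.5; standard quotas: P5 2.450, P7 3.728, P3 3.312, P8 3.923, P2 0.586.
Rounding down gives 2, 3, 3, 3, 0 = 11 seats, so the divisor must be adjusted.
With modified divisor 236: modified quotas P5 2.975, P7 4.525, P3 4.021, P8 4.763, P2 0.712.
Rounding down: P5 2, P7 4, P3 4, P8 4, P2 0 (total 14).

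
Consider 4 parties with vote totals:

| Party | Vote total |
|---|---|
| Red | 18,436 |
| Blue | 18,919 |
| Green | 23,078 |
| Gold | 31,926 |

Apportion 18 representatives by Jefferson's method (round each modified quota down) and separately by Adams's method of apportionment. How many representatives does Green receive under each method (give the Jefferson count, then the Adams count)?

Jefferson: Red 3, Blue 4, Green 5, Gold 6.
Adams: Red 4, Blue 4, Green 4, Gold 6.
Green gets 5 under Jefferson and 4 under Adams.

5 and 4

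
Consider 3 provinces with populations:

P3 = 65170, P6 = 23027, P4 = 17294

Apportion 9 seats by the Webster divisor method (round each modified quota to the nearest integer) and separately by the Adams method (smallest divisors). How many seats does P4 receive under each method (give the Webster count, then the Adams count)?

1 and 2

Webster: P3 6, P6 2, P4 1.
Adams: P3 5, P6 2, P4 2.
P4 gets 1 under Webster and 2 under Adams.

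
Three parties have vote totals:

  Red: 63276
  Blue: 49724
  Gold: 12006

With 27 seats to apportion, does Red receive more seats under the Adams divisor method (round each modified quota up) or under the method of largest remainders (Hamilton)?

Adams: Red 13, Blue 11, Gold 3.
Hamilton: Red 14, Blue 11, Gold 2.
Red gets 13 under Adams and 14 under Hamilton.

Hamilton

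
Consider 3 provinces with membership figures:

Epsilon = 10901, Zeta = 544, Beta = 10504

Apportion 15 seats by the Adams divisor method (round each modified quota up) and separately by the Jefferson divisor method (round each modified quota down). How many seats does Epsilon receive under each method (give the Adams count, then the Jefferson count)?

Adams: Epsilon 7, Zeta 1, Beta 7.
Jefferson: Epsilon 8, Zeta 0, Beta 7.
Epsilon gets 7 under Adams and 8 under Jefferson.

7 and 8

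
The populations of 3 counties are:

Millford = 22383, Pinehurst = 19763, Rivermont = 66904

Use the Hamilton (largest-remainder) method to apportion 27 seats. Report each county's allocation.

Millford 5; Pinehurst 5; Rivermont 17

Total 109050; standard divisor 109050/27 ≈ 4038.889.
Standard quotas: Millford 5.5419, Pinehurst 4.8932, Rivermont 16.5650.
Lower quotas: Millford 5, Pinehurst 4, Rivermont 16 (sum 25, leaving 2 seats).
Remainders in descending order: Pinehurst 0.8932, Rivermont 0.5650, Millford 0.5419.
Largest remainders: Pinehurst, Rivermont receive the extra seats.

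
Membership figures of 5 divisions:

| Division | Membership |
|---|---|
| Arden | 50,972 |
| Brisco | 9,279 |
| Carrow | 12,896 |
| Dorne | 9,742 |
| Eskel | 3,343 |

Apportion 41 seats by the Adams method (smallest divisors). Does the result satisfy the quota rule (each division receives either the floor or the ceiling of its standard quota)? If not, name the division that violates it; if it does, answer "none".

Standard quotas: Arden 24.235, Brisco 4.412, Carrow 6.132, Dorne 4.632, Eskel 1.589.
Adams allocation: Arden 23, Brisco 5, Carrow 6, Dorne 5, Eskel 2.
Arden has quota 24.235 (lower 24, upper 25) but receives 23 — outside the quota interval.

Arden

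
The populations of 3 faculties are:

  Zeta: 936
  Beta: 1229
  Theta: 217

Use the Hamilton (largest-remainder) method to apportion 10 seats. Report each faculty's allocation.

Standard divisor: 2382 ÷ 10 ≈ 238.2.
Standard quotas: Zeta 3.929, Beta 5.160, Theta 0.911.
Lower quotas: Zeta 3, Beta 5, Theta 0 (sum 8, leaving 2 seats).
Remainders in descending order: Zeta 0.929, Theta 0.911, Beta 0.160.
Largest remainders: Zeta, Theta receive the extra seats.

Zeta=4; Beta=5; Theta=1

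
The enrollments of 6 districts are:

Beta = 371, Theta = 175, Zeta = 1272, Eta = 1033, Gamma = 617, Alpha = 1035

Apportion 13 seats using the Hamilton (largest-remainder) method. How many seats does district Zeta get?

Total 4503; standard divisor 4503/13 ≈ 346.385.
Standard quotas: Beta 1.071, Theta 0.505, Zeta 3.672, Eta 2.982, Gamma 1.781, Alpha 2.988.
Lower quotas: Beta 1, Theta 0, Zeta 3, Eta 2, Gamma 1, Alpha 2 (sum 9, leaving 4 seats).
Remainders in descending order: Alpha 0.988, Eta 0.982, Gamma 0.781, Zeta 0.672, Theta 0.505, Beta 0.071.
The surplus seats go to Alpha, Eta, Gamma, Zeta.
Zeta receives 4.

4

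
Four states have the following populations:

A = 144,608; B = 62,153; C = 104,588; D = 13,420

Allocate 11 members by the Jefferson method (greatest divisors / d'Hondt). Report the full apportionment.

A: 5; B: 2; C: 4; D: 0

Standard divisor 324769/11 ≈ 29524.455; standard quotas: A 4.898, B 2.105, C 3.542, D 0.455.
Rounding down gives 4, 2, 3, 0 = 9 seats, so the divisor must be adjusted.
With modified divisor 25100: modified quotas A 5.761, B 2.476, C 4.167, D 0.535.
Rounding down: A 5, B 2, C 4, D 0 (total 11).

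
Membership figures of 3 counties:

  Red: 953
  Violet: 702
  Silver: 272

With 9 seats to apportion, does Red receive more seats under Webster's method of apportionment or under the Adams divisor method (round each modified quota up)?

Webster

Webster: Red 5, Violet 3, Silver 1.
Adams: Red 4, Violet 3, Silver 2.
Red gets 5 under Webster and 4 under Adams.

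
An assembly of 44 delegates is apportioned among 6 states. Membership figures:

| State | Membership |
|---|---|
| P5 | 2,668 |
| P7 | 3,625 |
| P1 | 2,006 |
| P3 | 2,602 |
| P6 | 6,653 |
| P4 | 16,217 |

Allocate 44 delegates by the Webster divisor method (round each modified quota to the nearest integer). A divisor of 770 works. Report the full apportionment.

With modified divisor 770: modified quotas P5 3.465, P7 4.708, P1 2.605, P3 3.379, P6 8.640, P4 21.061.
Rounding to the nearest integer: P5 3, P7 5, P1 3, P3 3, P6 9, P4 21 (total 44).

P5 3; P7 5; P1 3; P3 3; P6 9; P4 21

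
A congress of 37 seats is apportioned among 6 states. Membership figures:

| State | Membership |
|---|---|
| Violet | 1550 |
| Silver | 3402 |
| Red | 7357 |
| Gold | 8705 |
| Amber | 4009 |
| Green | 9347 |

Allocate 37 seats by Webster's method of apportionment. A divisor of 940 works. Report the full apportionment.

Violet: 2, Silver: 4, Red: 8, Gold: 9, Amber: 4, Green: 10

With modified divisor 940: modified quotas Violet 1.649, Silver 3.619, Red 7.827, Gold 9.261, Amber 4.265, Green 9.944.
Rounding to the nearest integer: Violet 2, Silver 4, Red 8, Gold 9, Amber 4, Green 10 (total 37).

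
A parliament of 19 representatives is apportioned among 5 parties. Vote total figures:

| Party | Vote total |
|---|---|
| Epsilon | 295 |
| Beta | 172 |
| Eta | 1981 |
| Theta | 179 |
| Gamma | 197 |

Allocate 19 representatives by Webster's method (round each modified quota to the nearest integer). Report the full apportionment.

Epsilon 2, Beta 1, Eta 14, Theta 1, Gamma 1

Standard divisor 2824/19 ≈ 148.632; standard quotas: Epsilon 1.985, Beta 1.157, Eta 13.328, Theta 1.204, Gamma 1.325.
Rounding to the nearest integer gives 2, 1, 13, 1, 1 = 18 seats, so the divisor must be adjusted.
With modified divisor 140: modified quotas Epsilon 2.107, Beta 1.229, Eta 14.150, Theta 1.279, Gamma 1.407.
Rounding to the nearest integer: Epsilon 2, Beta 1, Eta 14, Theta 1, Gamma 1 (total 19).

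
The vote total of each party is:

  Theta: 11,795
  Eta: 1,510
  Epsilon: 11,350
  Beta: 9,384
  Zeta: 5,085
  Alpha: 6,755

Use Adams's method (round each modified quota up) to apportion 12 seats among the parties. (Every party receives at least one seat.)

Standard divisor 45879/12 ≈ 3823.25; standard quotas: Theta 3.085, Eta 0.395, Epsilon 2.969, Beta 2.454, Zeta 1.330, Alpha 1.767.
Rounding up gives 4, 1, 3, 3, 2, 2 = 15 seats, so the divisor must be adjusted.
With modified divisor 5400: modified quotas Theta 2.184, Eta 0.280, Epsilon 2.102, Beta 1.738, Zeta 0.942, Alpha 1.251.
Rounding up: Theta 3, Eta 1, Epsilon 3, Beta 2, Zeta 1, Alpha 2 (total 12).

Theta 3, Eta 1, Epsilon 3, Beta 2, Zeta 1, Alpha 2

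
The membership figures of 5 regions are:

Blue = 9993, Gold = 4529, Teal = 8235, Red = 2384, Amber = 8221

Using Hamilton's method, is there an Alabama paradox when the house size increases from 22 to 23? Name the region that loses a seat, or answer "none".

At 22 seats: Blue 7, Gold 3, Teal 5, Red 2, Amber 5.
At 23 seats: Blue 7, Gold 3, Teal 6, Red 1, Amber 6.
Red drops from 2 to 1.

Red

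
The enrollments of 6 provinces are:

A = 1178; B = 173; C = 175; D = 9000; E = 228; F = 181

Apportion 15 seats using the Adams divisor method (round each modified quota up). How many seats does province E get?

Standard divisor 10935/15 ≈ 729; standard quotas: A 1.616, B 0.237, C 0.240, D 12.346, E 0.313, F 0.248.
Rounding up gives 2, 1, 1, 13, 1, 1 = 19 seats, so the divisor must be adjusted.
With modified divisor 1100: modified quotas A 1.071, B 0.157, C 0.159, D 8.182, E 0.207, F 0.165.
Rounding up: A 2, B 1, C 1, D 9, E 1, F 1 (total 15).
E receives 1.

1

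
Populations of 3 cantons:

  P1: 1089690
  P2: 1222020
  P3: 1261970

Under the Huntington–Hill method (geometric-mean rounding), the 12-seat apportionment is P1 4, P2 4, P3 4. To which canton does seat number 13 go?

P3

Priority for the next seat is population ÷ (√(s·(s+1))).
Priorities: P1 243662.091, P2 273251.979, P3 282185.071.
Highest priority: P3.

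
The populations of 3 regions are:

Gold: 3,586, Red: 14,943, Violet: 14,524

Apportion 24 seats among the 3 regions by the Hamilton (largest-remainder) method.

Standard divisor: 33053 ÷ 24 ≈ 1377.208.
Standard quotas: Gold 2.6038, Red 10.8502, Violet 10.5460.
Lower quotas: Gold 2, Red 10, Violet 10 (sum 22, leaving 2 seats).
Remainders in descending order: Red 0.8502, Gold 0.6038, Violet 0.5460.
Largest remainders: Red, Gold receive the extra seats.

Gold 3, Red 11, Violet 10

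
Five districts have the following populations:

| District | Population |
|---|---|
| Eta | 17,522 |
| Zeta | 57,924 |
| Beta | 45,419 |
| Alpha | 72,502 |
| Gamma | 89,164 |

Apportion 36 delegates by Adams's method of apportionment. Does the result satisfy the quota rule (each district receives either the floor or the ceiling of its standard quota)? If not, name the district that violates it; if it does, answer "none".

none

Standard quotas: Eta 2.233, Zeta 7.381, Beta 5.787, Alpha 9.238, Gamma 11.361.
Adams allocation: Eta 3, Zeta 7, Beta 6, Alpha 9, Gamma 11.
Every allocation lies between the lower and upper quota.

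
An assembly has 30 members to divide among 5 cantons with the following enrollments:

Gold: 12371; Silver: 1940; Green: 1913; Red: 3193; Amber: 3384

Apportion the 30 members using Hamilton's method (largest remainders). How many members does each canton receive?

Gold 16, Silver 3, Green 3, Red 4, Amber 4

Total 22801; standard divisor 22801/30 ≈ 760.033.
Standard quotas: Gold 16.2769, Silver 2.5525, Green 2.5170, Red 4.2011, Amber 4.4524.
Lower quotas: Gold 16, Silver 2, Green 2, Red 4, Amber 4 (sum 28, leaving 2 seats).
Remainders in descending order: Silver 0.5525, Green 0.5170, Amber 0.4524, Gold 0.2769, Red 0.2011.
Largest remainders: Silver, Green receive the extra seats.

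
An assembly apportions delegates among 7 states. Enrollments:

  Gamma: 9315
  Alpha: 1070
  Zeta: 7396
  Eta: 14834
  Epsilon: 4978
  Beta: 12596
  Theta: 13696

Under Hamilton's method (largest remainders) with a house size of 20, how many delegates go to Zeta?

2

The standard divisor is 63885/20 ≈ 3194.25.
Standard quotas: Gamma 2.9162, Alpha 0.3350, Zeta 2.3154, Eta 4.6440, Epsilon 1.5584, Beta 3.9433, Theta 4.2877.
Lower quotas: Gamma 2, Alpha 0, Zeta 2, Eta 4, Epsilon 1, Beta 3, Theta 4 (sum 16, leaving 4 seats).
Remainders in descending order: Beta 0.9433, Gamma 0.9162, Eta 0.6440, Epsilon 0.5584, Alpha 0.3350, Zeta 0.3154, Theta 0.2877.
The surplus seats go to Beta, Gamma, Eta, Epsilon.
Zeta receives 2.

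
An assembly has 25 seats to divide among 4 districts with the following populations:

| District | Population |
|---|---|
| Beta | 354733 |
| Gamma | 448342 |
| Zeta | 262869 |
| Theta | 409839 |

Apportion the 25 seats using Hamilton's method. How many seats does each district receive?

Beta 6; Gamma 8; Zeta 4; Theta 7

The standard divisor is 1475783/25 ≈ 59031.32.
Standard quotas: Beta 6.0092, Gamma 7.5950, Zeta 4.4530, Theta 6.9427.
Lower quotas: Beta 6, Gamma 7, Zeta 4, Theta 6 (sum 23, leaving 2 seats).
Remainders in descending order: Theta 0.9427, Gamma 0.5950, Zeta 0.4530, Beta 0.0092.
The surplus seats go to Theta, Gamma.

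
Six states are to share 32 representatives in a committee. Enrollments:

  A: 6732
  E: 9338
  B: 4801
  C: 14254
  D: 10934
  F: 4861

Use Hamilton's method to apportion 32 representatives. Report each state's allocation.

A 4, E 6, B 3, C 9, D 7, F 3

Standard divisor: 50920 ÷ 32 ≈ 1591.25.
Standard quotas: A 4.2306, E 5.8683, B 3.0171, C 8.9577, D 6.8713, F 3.0548.
Lower quotas: A 4, E 5, B 3, C 8, D 6, F 3 (sum 29, leaving 3 seats).
Remainders in descending order: C 0.9577, D 0.8713, E 0.8683, A 0.2306, F 0.0548, B 0.0171.
The surplus seats go to C, D, E.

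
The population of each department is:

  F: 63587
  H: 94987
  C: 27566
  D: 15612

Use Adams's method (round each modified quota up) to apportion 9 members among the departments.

F: 3; H: 4; C: 1; D: 1

Standard divisor 201752/9 ≈ 22416.889; standard quotas: F 2.837, H 4.237, C 1.230, D 0.696.
Rounding up gives 3, 5, 2, 1 = 11 seats, so the divisor must be adjusted.
With modified divisor 29600: modified quotas F 2.148, H 3.209, C 0.931, D 0.527.
Rounding up: F 3, H 4, C 1, D 1 (total 9).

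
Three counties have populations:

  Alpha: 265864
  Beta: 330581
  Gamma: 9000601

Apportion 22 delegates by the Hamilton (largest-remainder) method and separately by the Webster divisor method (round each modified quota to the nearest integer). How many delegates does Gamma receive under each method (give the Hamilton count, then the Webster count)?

21 and 20

Hamilton: Alpha 0, Beta 1, Gamma 21.
Webster: Alpha 1, Beta 1, Gamma 20.
Gamma gets 21 under Hamilton and 20 under Webster.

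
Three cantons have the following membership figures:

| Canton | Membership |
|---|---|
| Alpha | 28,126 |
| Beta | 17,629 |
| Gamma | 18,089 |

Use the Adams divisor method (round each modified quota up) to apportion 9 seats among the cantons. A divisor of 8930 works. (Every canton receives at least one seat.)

With modified divisor 8930: modified quotas Alpha 3.150, Beta 1.974, Gamma 2.026.
Rounding up: Alpha 4, Beta 2, Gamma 3 (total 9).

Alpha: 4; Beta: 2; Gamma: 3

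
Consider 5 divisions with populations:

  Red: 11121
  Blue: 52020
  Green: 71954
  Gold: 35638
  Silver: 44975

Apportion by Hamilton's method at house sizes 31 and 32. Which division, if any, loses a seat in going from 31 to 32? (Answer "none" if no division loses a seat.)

Red

At 31 seats: Red 2, Blue 8, Green 10, Gold 5, Silver 6.
At 32 seats: Red 1, Blue 8, Green 11, Gold 5, Silver 7.
Red drops from 2 to 1.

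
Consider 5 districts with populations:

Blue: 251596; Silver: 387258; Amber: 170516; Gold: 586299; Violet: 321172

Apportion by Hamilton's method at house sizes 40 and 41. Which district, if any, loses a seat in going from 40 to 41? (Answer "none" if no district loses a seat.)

none

At 40 seats: Blue 6, Silver 9, Amber 4, Gold 14, Violet 7.
At 41 seats: Blue 6, Silver 9, Amber 4, Gold 14, Violet 8.
No district's allocation decreased.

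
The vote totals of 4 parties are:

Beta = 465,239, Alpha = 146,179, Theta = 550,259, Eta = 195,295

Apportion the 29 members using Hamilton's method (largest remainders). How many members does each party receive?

Standard divisor: 1356972 ÷ 29 ≈ 46792.138.
Standard quotas: Beta 9.9427, Alpha 3.1240, Theta 11.7596, Eta 4.1737.
Lower quotas: Beta 9, Alpha 3, Theta 11, Eta 4 (sum 27, leaving 2 seats).
Remainders in descending order: Beta 0.9427, Theta 0.7596, Eta 0.1737, Alpha 0.1240.
Largest remainders: Beta, Theta receive the extra seats.

Beta=10, Alpha=3, Theta=12, Eta=4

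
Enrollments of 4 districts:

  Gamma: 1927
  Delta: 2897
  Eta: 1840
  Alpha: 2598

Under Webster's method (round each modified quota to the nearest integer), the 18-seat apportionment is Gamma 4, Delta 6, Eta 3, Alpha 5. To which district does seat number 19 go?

Priority for the next seat is population ÷ (current seats + 0.5).
Priorities: Gamma 428.222, Delta 445.692, Eta 525.714, Alpha 472.364.
Highest priority: Eta.

Eta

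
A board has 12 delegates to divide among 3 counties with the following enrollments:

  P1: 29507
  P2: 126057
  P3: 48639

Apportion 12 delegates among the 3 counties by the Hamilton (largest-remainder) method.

Standard divisor: 204203 ÷ 12 ≈ 17016.917.
Standard quotas: P1 1.7340, P2 7.4077, P3 2.8583.
Lower quotas: P1 1, P2 7, P3 2 (sum 10, leaving 2 seats).
Remainders in descending order: P3 0.8583, P1 0.7340, P2 0.4077.
The surplus seats go to P3, P1.

P1 2; P2 7; P3 3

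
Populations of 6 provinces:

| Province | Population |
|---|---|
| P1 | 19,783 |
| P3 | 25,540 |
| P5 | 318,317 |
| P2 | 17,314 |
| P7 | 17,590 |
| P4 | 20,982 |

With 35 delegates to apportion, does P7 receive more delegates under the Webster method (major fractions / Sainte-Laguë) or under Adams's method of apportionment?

Webster: P1 2, P3 2, P5 27, P2 1, P7 1, P4 2.
Adams: P1 2, P3 2, P5 25, P2 2, P7 2, P4 2.
P7 gets 1 under Webster and 2 under Adams.

Adams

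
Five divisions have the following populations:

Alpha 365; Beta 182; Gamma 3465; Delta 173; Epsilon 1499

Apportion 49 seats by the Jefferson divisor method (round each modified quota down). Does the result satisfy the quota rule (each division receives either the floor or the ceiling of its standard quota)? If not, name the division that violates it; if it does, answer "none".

Gamma

Standard quotas: Alpha 3.147, Beta 1.569, Gamma 29.871, Delta 1.491, Epsilon 12.922.
Jefferson allocation: Alpha 3, Beta 1, Gamma 31, Delta 1, Epsilon 13.
Gamma has quota 29.871 (lower 29, upper 30) but receives 31 — outside the quota interval.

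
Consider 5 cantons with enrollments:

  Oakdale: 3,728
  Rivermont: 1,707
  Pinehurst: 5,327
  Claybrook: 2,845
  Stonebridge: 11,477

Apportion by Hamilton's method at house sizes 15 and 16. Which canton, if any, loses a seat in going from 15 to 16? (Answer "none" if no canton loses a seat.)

none

At 15 seats: Oakdale 2, Rivermont 1, Pinehurst 3, Claybrook 2, Stonebridge 7.
At 16 seats: Oakdale 2, Rivermont 1, Pinehurst 4, Claybrook 2, Stonebridge 7.
No canton's allocation decreased.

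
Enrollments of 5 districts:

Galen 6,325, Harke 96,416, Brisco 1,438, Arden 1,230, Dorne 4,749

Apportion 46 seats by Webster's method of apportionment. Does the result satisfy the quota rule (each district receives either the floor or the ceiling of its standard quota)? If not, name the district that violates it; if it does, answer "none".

Standard quotas: Galen 2.641, Harke 40.262, Brisco 0.600, Arden 0.514, Dorne 1.983.
Webster allocation: Galen 3, Harke 39, Brisco 1, Arden 1, Dorne 2.
Harke has quota 40.262 (lower 40, upper 41) but receives 39 — outside the quota interval.

Harke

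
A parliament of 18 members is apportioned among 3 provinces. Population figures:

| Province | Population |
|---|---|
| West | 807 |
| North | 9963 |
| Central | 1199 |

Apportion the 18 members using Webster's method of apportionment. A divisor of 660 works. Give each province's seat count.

With modified divisor 660: modified quotas West 1.223, North 15.095, Central 1.817.
Rounding to the nearest integer: West 1, North 15, Central 2 (total 18).

West 1; North 15; Central 2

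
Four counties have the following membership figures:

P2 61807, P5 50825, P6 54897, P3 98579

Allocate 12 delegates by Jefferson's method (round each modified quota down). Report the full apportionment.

P2 3, P5 2, P6 2, P3 5

Standard divisor 266108/12 ≈ 22175.667; standard quotas: P2 2.787, P5 2.292, P6 2.476, P3 4.445.
Rounding down gives 2, 2, 2, 4 = 10 seats, so the divisor must be adjusted.
With modified divisor 19000: modified quotas P2 3.253, P5 2.675, P6 2.889, P3 5.188.
Rounding down: P2 3, P5 2, P6 2, P3 5 (total 12).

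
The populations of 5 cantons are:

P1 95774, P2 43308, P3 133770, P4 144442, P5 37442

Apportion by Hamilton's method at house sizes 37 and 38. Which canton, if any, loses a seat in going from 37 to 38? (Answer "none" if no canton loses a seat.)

At 37 seats: P1 8, P2 3, P3 11, P4 12, P5 3.
At 38 seats: P1 8, P2 4, P3 11, P4 12, P5 3.
No canton's allocation decreased.

none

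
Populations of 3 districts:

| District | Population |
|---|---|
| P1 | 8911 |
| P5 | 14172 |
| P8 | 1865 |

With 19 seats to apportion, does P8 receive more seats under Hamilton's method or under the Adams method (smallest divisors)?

Hamilton: P1 7, P5 11, P8 1.
Adams: P1 7, P5 10, P8 2.
P8 gets 1 under Hamilton and 2 under Adams.

Adams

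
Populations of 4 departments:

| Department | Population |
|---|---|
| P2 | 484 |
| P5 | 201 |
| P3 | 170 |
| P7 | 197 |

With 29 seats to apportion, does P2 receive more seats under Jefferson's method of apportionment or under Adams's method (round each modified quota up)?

Jefferson: P2 14, P5 5, P3 5, P7 5.
Adams: P2 13, P5 6, P3 5, P7 5.
P2 gets 14 under Jefferson and 13 under Adams.

Jefferson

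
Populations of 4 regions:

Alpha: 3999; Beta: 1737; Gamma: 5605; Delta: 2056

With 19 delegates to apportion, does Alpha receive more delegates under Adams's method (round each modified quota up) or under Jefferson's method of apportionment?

Adams: Alpha 5, Beta 3, Gamma 8, Delta 3.
Jefferson: Alpha 6, Beta 2, Gamma 8, Delta 3.
Alpha gets 5 under Adams and 6 under Jefferson.

Jefferson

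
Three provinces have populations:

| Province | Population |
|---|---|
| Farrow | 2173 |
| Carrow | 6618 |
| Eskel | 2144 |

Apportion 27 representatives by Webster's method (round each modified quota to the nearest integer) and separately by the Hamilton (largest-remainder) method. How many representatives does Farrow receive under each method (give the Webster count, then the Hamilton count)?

5 and 6

Webster: Farrow 5, Carrow 17, Eskel 5.
Hamilton: Farrow 6, Carrow 16, Eskel 5.
Farrow gets 5 under Webster and 6 under Hamilton.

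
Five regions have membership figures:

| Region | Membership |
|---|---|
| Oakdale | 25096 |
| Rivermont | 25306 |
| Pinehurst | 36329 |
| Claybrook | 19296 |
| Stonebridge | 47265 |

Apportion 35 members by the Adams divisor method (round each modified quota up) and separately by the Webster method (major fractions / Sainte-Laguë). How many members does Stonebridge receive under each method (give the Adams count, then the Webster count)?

10 and 11

Adams: Oakdale 6, Rivermont 6, Pinehurst 8, Claybrook 5, Stonebridge 10.
Webster: Oakdale 6, Rivermont 6, Pinehurst 8, Claybrook 4, Stonebridge 11.
Stonebridge gets 10 under Adams and 11 under Webster.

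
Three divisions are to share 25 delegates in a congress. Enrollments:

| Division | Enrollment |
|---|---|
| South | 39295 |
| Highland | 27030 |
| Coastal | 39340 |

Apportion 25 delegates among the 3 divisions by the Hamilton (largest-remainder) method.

The standard divisor is 105665/25 ≈ 4226.6.
Standard quotas: South 9.2971, Highland 6.3952, Coastal 9.3077.
Lower quotas: South 9, Highland 6, Coastal 9 (sum 24, leaving 1 seat).
Remainders in descending order: Highland 0.3952, Coastal 0.3077, South 0.2971.
Largest remainder: Highland receives the extra seat.

South=9, Highland=7, Coastal=9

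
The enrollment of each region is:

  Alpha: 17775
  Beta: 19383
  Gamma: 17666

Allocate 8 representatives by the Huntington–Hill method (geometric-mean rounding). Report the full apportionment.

With divisor 7234: modified quotas Alpha 2.457, Beta 2.679, Gamma 2.442.
Geometric-mean thresholds: Alpha √(2·3)=2.449, Beta √(2·3)=2.449, Gamma √(2·3)=2.449.
Each quota rounded against its threshold gives Alpha 3, Beta 3, Gamma 2 (total 8).

Alpha=3, Beta=3, Gamma=2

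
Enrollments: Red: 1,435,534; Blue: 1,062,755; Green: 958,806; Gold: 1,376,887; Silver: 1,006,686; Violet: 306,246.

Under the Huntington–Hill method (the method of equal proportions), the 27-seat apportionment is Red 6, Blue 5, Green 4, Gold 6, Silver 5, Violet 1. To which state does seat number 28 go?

Red

Priority for the next seat is population ÷ (√(s·(s+1))).
Priorities: Red 221507.705, Blue 194031.629, Green 214395.539, Gold 212458.277, Silver 183794.877, Violet 216548.623.
Highest priority: Red.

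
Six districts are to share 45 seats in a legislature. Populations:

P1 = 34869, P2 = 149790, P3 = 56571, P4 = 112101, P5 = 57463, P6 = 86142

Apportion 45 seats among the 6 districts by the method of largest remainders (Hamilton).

P1: 3; P2: 14; P3: 5; P4: 10; P5: 5; P6: 8

The standard divisor is 496936/45 ≈ 11043.022.
Standard quotas: P1 3.1576, P2 13.5642, P3 5.1228, P4 10.1513, P5 5.2036, P6 7.8006.
Lower quotas: P1 3, P2 13, P3 5, P4 10, P5 5, P6 7 (sum 43, leaving 2 seats).
Remainders in descending order: P6 0.8006, P2 0.5642, P5 0.2036, P1 0.1576, P4 0.1513, P3 0.1228.
The surplus seats go to P6, P2.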